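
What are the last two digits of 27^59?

63

Successive squares of 27 mod 100: 27^1≡27, 27^2≡29, 27^4≡41, 27^8≡81, 27^16≡61, 27^32≡21.
59 = 1 + 2 + 8 + 16 + 32, so 27^59 ≡ 27·29·81·61·21 ≡ 63 (mod 100).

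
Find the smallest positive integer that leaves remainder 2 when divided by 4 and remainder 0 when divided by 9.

Since 9·1 ≡ 1 (mod 4), take x = 0 + 9·((2−0)·1 mod 4) = 0 + 9·2 = 18.
Check: 18 mod 4 = 2, 18 mod 9 = 0.

18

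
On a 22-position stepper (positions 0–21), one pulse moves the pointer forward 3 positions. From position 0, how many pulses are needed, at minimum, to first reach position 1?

15

22 = 7·3 + 1
3 = 3·1 + 0
Back-substituting gives 3·15 ≡ 1 (mod 22).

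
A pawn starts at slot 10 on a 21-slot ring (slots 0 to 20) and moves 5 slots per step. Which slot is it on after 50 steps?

8

50·5 = 250.
250 mod 21 = 19 (since 11·21 = 231).
(10 + 19) mod 21 = 8.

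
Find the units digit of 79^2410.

The units digit of 79^n cycles with period 2: 9, 1, …
2410 leaves remainder 0 on division by 2, so 79^2410 ends in 1.

1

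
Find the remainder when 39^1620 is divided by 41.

1

By repeated squaring mod 41: 39^1≡39, 39^2≡4, 39^4≡16, 39^8≡10, 39^16≡18, 39^32≡37, 39^64≡16, 39^128≡10, 39^256≡18, 39^512≡37, 39^1024≡16.
Since 1620 = 4 + 16 + 64 + 512 + 1024 in binary, 39^1620 ≡ 16·18·16·37·16 ≡ 1 (mod 41).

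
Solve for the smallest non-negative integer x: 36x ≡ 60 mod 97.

34

36⁻¹ ≡ 62 (mod 97) because 36·62 = 2232 = 23·97 + 1.
Multiplying both sides by 62: x ≡ 62·60 = 3720 ≡ 34 (mod 97).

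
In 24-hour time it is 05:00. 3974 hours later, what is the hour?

Dividing 3974 by 24 gives quotient 165 and remainder 14.
(5 + 14) mod 24 = 19.

19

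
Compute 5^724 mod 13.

Square-and-reduce mod 13: 5^1≡5, 5^2≡12, 5^4≡1, 5^8≡1, 5^16≡1, 5^32≡1, 5^64≡1, 5^128≡1, 5^256≡1, 5^512≡1.
Since 724 = 4 + 16 + 64 + 128 + 512 in binary, 5^724 ≡ 1·1·1·1·1 ≡ 1 (mod 13).

1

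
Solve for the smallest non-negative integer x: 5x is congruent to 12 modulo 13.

The inverse of 5 mod 13 is 8 (since 5·8 = 40 ≡ 1).
So x ≡ 8·12 = 96 ≡ 5 (mod 13).

5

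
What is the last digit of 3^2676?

Powers of 3 mod 10 repeat with period 4: 3, 9, 7, 1.
2676 leaves remainder 0 on division by 4, so 3^2676 ends in 1.

1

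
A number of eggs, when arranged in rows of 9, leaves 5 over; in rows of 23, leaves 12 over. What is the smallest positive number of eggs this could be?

104

x ≡ 5 (mod 9) gives x ∈ {5, 14, 23, 32, 41, 50, 59, 68, …}.
The first of these with x mod 23 = 12 is 104.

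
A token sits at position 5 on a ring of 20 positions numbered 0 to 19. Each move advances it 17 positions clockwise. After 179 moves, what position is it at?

179·17 = 3043.
Dividing 3043 by 20 gives quotient 152 and remainder 3.
(5 + 3) mod 20 = 8.

8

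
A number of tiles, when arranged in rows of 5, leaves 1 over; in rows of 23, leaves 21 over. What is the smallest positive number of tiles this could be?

21

x ≡ 1 (mod 5) gives x ∈ {1, 6, 11, 16, 21}.
The first of these with x mod 23 = 21 is 21.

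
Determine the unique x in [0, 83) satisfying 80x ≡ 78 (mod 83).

57

The inverse of 80 mod 83 is 55 (since 80·55 = 4400 ≡ 1).
Multiplying both sides by 55: x ≡ 55·78 = 4290 ≡ 57 (mod 83).
Check: 80·57 = 4560 = 54·83 + 78.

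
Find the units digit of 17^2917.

7

Last digits of 7^n: 7, 9, 3, 1 (period 4).
2917 leaves remainder 1 on division by 4, so 17^2917 ends in 7.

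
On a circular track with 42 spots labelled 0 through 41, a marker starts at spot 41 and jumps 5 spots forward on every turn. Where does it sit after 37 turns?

16

37·5 = 185.
185 − 4·42 = 17, so 185 ≡ 17 (mod 42).
(41 + 17) mod 42 = 16.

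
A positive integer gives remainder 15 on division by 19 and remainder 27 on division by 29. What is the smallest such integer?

x ≡ 15 (mod 19) gives x ∈ {15, 34, 53, 72, 91, 110, 129, 148, …}.
The first of these with x mod 29 = 27 is 433.

433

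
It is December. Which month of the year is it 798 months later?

June

798 − 66·12 = 6, so 798 ≡ 6 (mod 12).
December + 6 months → June.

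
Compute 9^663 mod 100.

29

Square-and-reduce mod 100: 9^1≡9, 9^2≡81, 9^4≡61, 9^8≡21, 9^16≡41, 9^32≡81, 9^64≡61, 9^128≡21, 9^256≡41, 9^512≡81.
Since 663 = 1 + 2 + 4 + 16 + 128 + 512 in binary, 9^663 ≡ 9·81·61·41·21·81 ≡ 29 (mod 100).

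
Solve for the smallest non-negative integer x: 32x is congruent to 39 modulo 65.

52

32⁻¹ ≡ 63 (mod 65) because 32·63 = 2016 = 31·65 + 1.
So x ≡ 63·39 = 2457 ≡ 52 (mod 65).
Check: 32·52 = 1664 = 25·65 + 39.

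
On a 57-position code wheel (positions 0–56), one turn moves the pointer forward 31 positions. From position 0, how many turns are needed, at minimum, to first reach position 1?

31·46 = 1426 = 25·57 + 1, so 31⁻¹ ≡ 46 (mod 57).

46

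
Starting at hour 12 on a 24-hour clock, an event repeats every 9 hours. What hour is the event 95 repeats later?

3

95·9 = 855.
855 mod 24 = 15 (since 35·24 = 840).
(12 + 15) mod 24 = 3.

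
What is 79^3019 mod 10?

Last digits of 9^n: 9, 1 (period 2).
3019 mod 2 = 1, so the last digit matches 9^1 = 9.

9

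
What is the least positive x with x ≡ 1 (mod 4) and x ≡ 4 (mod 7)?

25

x ≡ 1 (mod 4) gives x ∈ {1, 5, 9, 13, 17, 21, 25}.
The first of these with x mod 7 = 4 is 25.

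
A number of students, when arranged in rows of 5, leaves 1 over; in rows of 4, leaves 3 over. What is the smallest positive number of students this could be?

11

x ≡ 3 (mod 4) gives x ∈ {3, 7, 11}.
The first of these with x mod 5 = 1 is 11.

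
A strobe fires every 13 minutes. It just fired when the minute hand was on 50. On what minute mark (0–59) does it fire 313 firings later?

39

313·13 = 4069.
Dividing 4069 by 60 gives quotient 67 and remainder 49.
(50 + 49) mod 60 = 39.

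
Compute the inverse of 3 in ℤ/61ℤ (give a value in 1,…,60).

3·41 = 123 = 2·61 + 1, so 3⁻¹ ≡ 41 (mod 61).

41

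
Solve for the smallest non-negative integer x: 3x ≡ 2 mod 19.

7

The inverse of 3 mod 19 is 13 (since 3·13 = 39 ≡ 1).
Multiplying both sides by 13: x ≡ 13·2 = 26 ≡ 7 (mod 19).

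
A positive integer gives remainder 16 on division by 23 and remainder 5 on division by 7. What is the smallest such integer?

x ≡ 5 (mod 7) gives x ∈ {5, 12, 19, 26, 33, 40, 47, 54, …}.
The first of these with x mod 23 = 16 is 131.

131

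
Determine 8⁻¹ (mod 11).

11 = 1·8 + 3
8 = 2·3 + 2
3 = 1·2 + 1
2 = 2·1 + 0
Back-substituting gives 8·7 ≡ 1 (mod 11).

7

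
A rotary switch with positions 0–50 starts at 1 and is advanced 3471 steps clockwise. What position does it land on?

4

3471 = 68·51 + 3, so 3471 mod 51 = 3.
(1 + 3) mod 51 = 4.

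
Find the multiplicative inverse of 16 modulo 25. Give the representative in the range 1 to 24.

25 = 1·16 + 9
16 = 1·9 + 7
9 = 1·7 + 2
7 = 3·2 + 1
2 = 2·1 + 0
Back-substituting gives 16·11 ≡ 1 (mod 25).

11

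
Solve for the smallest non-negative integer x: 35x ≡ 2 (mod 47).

39

35⁻¹ ≡ 43 (mod 47) because 35·43 = 1505 = 32·47 + 1.
So x ≡ 43·2 = 86 ≡ 39 (mod 47).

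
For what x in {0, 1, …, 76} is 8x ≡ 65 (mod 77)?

37

The inverse of 8 mod 77 is 29 (since 8·29 = 232 ≡ 1).
So x ≡ 29·65 = 1885 ≡ 37 (mod 77).
Check: 8·37 = 296 = 3·77 + 65.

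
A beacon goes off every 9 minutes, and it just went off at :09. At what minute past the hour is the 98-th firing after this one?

98·9 = 882.
882 − 14·60 = 42, so 882 ≡ 42 (mod 60).
(9 + 42) mod 60 = 51.

51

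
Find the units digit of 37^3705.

Last digits of 7^n: 7, 9, 3, 1 (period 4).
3705 leaves remainder 1 on division by 4, so 37^3705 ends in 7.

7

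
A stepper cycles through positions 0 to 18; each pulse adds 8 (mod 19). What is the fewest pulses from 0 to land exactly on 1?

19 = 2·8 + 3
8 = 2·3 + 2
3 = 1·2 + 1
2 = 2·1 + 0
Back-substituting gives 8·12 ≡ 1 (mod 19).

12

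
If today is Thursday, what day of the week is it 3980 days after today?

Dividing 3980 by 7 gives quotient 568 and remainder 4.
Thursday + 4 days → Monday.

Monday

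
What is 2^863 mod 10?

The units digit of 2^n cycles with period 4: 2, 4, 8, 6, …
863 leaves remainder 3 on division by 4, so 2^863 ends in 8.

8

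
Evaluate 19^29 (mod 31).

By repeated squaring mod 31: 19^1≡19, 19^2≡20, 19^4≡28, 19^8≡9, 19^16≡19.
29 = 1 + 4 + 8 + 16, so 19^29 ≡ 19·28·9·19 ≡ 18 (mod 31).

18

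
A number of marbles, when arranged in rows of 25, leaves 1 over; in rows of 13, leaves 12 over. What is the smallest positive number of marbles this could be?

51

x ≡ 12 (mod 13) gives x ∈ {12, 25, 38, 51}.
The first of these with x mod 25 = 1 is 51.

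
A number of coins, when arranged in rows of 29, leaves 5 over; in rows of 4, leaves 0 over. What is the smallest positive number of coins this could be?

Since 4·22 ≡ 1 (mod 29), take x = 0 + 4·((5−0)·22 mod 29) = 0 + 4·23 = 92.
Check: 92 mod 29 = 5, 92 mod 4 = 0.

92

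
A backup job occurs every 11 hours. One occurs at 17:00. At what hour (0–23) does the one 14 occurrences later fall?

14·11 = 154.
154 = 6·24 + 10, so 154 mod 24 = 10.
(17 + 10) mod 24 = 3.

3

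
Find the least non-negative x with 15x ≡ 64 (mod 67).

40

The inverse of 15 mod 67 is 9 (since 15·9 = 135 ≡ 1).
So x ≡ 9·64 = 576 ≡ 40 (mod 67).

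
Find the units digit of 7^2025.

Last digits of 7^n: 7, 9, 3, 1 (period 4).
2025 leaves remainder 1 on division by 4, so 7^2025 ends in 7.

7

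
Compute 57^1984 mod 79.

By repeated squaring mod 79: 57^1≡57, 57^2≡10, 57^4≡21, 57^8≡46, 57^16≡62, 57^32≡52, 57^64≡18, 57^128≡8, 57^256≡64, 57^512≡67, 57^1024≡65.
Since 1984 = 64 + 128 + 256 + 512 + 1024 in binary, 57^1984 ≡ 18·8·64·67·65 ≡ 46 (mod 79).

46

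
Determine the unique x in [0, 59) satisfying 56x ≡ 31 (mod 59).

56⁻¹ ≡ 39 (mod 59) because 56·39 = 2184 = 37·59 + 1.
Multiplying both sides by 39: x ≡ 39·31 = 1209 ≡ 29 (mod 59).
Check: 56·29 = 1624 = 27·59 + 31.

29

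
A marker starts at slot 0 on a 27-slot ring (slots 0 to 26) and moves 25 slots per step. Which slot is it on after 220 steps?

19

220·25 = 5500.
5500 − 203·27 = 19, so 5500 ≡ 19 (mod 27).
(0 + 19) mod 27 = 19.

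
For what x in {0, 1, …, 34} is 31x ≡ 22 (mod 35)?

The inverse of 31 mod 35 is 26 (since 31·26 = 806 ≡ 1).
Multiplying both sides by 26: x ≡ 26·22 = 572 ≡ 12 (mod 35).
Check: 31·12 = 372 = 10·35 + 22.

12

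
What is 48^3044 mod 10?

The units digit of 48^n cycles with period 4: 8, 4, 2, 6, …
3044 mod 4 = 0, so the last digit matches 8^4 = 6.

6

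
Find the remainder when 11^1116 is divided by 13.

1

By repeated squaring mod 13: 11^1≡11, 11^2≡4, 11^4≡3, 11^8≡9, 11^16≡3, 11^32≡9, 11^64≡3, 11^128≡9, 11^256≡3, 11^512≡9, 11^1024≡3.
1116 = 4 + 8 + 16 + 64 + 1024, so 11^1116 ≡ 3·9·3·3·3 ≡ 1 (mod 13).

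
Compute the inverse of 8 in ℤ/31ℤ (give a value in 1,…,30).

4

31 = 3·8 + 7
8 = 1·7 + 1
7 = 7·1 + 0
Back-substituting gives 8·4 ≡ 1 (mod 31).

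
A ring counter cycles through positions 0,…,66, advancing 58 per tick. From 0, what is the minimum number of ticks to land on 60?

58⁻¹ ≡ 52 (mod 67) because 58·52 = 3016 = 45·67 + 1.
Multiplying both sides by 52: x ≡ 52·60 = 3120 ≡ 38 (mod 67).

38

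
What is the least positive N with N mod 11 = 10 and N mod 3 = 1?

10

x ≡ 1 (mod 3) gives x ∈ {1, 4, 7, 10}.
The first of these with x mod 11 = 10 is 10.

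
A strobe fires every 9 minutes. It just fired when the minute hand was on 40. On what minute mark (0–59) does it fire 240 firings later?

40

240·9 = 2160.
2160 mod 60 = 0 (since 36·60 = 2160).
(40 + 0) mod 60 = 40.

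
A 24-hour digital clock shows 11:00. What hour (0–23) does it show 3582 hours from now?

3582 = 149·24 + 6, so 3582 mod 24 = 6.
(11 + 6) mod 24 = 17.

17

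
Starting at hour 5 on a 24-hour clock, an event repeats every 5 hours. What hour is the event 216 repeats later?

5

216·5 = 1080.
1080 mod 24 = 0 (since 45·24 = 1080).
(5 + 0) mod 24 = 5.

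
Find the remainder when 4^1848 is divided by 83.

64

By repeated squaring mod 83: 4^1≡4, 4^2≡16, 4^4≡7, 4^8≡49, 4^16≡77, 4^32≡36, 4^64≡51, 4^128≡28, 4^256≡37, 4^512≡41, 4^1024≡21.
Since 1848 = 8 + 16 + 32 + 256 + 512 + 1024 in binary, 4^1848 ≡ 49·77·36·37·41·21 ≡ 64 (mod 83).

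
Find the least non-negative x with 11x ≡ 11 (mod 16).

1

11⁻¹ ≡ 3 (mod 16) because 11·3 = 33 = 2·16 + 1.
Multiplying both sides by 3: x ≡ 3·11 = 33 ≡ 1 (mod 16).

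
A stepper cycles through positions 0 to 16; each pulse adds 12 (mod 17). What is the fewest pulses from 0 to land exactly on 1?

10

12·10 = 120 = 7·17 + 1, so 12⁻¹ ≡ 10 (mod 17).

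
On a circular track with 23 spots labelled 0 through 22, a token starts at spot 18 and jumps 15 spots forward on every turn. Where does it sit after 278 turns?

2

278·15 = 4170.
4170 mod 23 = 7 (since 181·23 = 4163).
(18 + 7) mod 23 = 2.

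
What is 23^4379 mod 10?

Last digits of 3^n: 3, 9, 7, 1 (period 4).
4379 leaves remainder 3 on division by 4, so 23^4379 ends in 7.

7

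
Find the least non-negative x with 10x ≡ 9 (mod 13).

10

10⁻¹ ≡ 4 (mod 13) because 10·4 = 40 = 3·13 + 1.
Multiplying both sides by 4: x ≡ 4·9 = 36 ≡ 10 (mod 13).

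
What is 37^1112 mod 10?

1

The units digit of 37^n cycles with period 4: 7, 9, 3, 1, …
1112 mod 4 = 0, so the last digit matches 7^4 = 1.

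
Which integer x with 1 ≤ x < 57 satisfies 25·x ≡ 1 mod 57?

57 = 2·25 + 7
25 = 3·7 + 4
7 = 1·4 + 3
4 = 1·3 + 1
3 = 3·1 + 0
Back-substituting gives 25·16 ≡ 1 (mod 57).

16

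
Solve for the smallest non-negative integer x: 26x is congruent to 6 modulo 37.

26⁻¹ ≡ 10 (mod 37) because 26·10 = 260 = 7·37 + 1.
Multiplying both sides by 10: x ≡ 10·6 = 60 ≡ 23 (mod 37).

23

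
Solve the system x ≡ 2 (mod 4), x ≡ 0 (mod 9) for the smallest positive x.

x ≡ 2 (mod 4) gives x ∈ {2, 6, 10, 14, 18}.
The first of these with x mod 9 = 0 is 18.

18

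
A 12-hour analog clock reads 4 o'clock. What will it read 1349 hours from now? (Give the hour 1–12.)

9

1349 = 112·12 + 5, so 1349 mod 12 = 5.
4 + 5 → 9 on a 12-hour dial.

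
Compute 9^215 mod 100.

Square-and-reduce mod 100: 9^1≡9, 9^2≡81, 9^4≡61, 9^8≡21, 9^16≡41, 9^32≡81, 9^64≡61, 9^128≡21.
Since 215 = 1 + 2 + 4 + 16 + 64 + 128 in binary, 9^215 ≡ 9·81·61·41·61·21 ≡ 49 (mod 100).

49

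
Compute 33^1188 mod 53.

13

Square-and-reduce mod 53: 33^1≡33, 33^2≡29, 33^4≡46, 33^8≡49, 33^16≡16, 33^32≡44, 33^64≡28, 33^128≡42, 33^256≡15, 33^512≡13, 33^1024≡10.
Since 1188 = 4 + 32 + 128 + 1024 in binary, 33^1188 ≡ 46·44·42·10 ≡ 13 (mod 53).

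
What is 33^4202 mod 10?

Last digits of 3^n: 3, 9, 7, 1 (period 4).
4202 mod 4 = 2, so the last digit matches 3^2 = 9.

9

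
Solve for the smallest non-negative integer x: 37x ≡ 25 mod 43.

3

The inverse of 37 mod 43 is 7 (since 37·7 = 259 ≡ 1).
Multiplying both sides by 7: x ≡ 7·25 = 175 ≡ 3 (mod 43).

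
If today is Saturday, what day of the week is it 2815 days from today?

Sunday

Dividing 2815 by 7 gives quotient 402 and remainder 1.
Saturday + 1 day → Sunday.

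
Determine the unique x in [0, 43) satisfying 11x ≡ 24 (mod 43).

10

The inverse of 11 mod 43 is 4 (since 11·4 = 44 ≡ 1).
Multiplying both sides by 4: x ≡ 4·24 = 96 ≡ 10 (mod 43).
Check: 11·10 = 110 = 2·43 + 24.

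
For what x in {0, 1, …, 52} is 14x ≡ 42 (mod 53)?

3

14⁻¹ ≡ 19 (mod 53) because 14·19 = 266 = 5·53 + 1.
So x ≡ 19·42 = 798 ≡ 3 (mod 53).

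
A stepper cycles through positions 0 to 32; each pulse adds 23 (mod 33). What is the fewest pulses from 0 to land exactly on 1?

23·23 = 529 = 16·33 + 1, so 23⁻¹ ≡ 23 (mod 33).

23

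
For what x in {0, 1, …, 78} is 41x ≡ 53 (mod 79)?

41⁻¹ ≡ 27 (mod 79) because 41·27 = 1107 = 14·79 + 1.
So x ≡ 27·53 = 1431 ≡ 9 (mod 79).
Check: 41·9 = 369 = 4·79 + 53.

9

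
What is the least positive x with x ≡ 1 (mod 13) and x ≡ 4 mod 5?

14

x ≡ 4 (mod 5) gives x ∈ {4, 9, 14}.
The first of these with x mod 13 = 1 is 14.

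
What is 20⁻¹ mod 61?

20·58 = 1160 = 19·61 + 1, so 20⁻¹ ≡ 58 (mod 61).

58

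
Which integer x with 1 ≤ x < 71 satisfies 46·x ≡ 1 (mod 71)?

71 = 1·46 + 25
46 = 1·25 + 21
25 = 1·21 + 4
21 = 5·4 + 1
4 = 4·1 + 0
Back-substituting gives 46·17 ≡ 1 (mod 71).

17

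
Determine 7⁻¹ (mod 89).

89 = 12·7 + 5
7 = 1·5 + 2
5 = 2·2 + 1
2 = 2·1 + 0
Back-substituting gives 7·51 ≡ 1 (mod 89).

51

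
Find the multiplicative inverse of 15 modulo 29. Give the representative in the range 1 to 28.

29 = 1·15 + 14
15 = 1·14 + 1
14 = 14·1 + 0
Back-substituting gives 15·2 ≡ 1 (mod 29).

2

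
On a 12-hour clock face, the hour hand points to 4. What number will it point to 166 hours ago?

6

166 mod 12 = 10 (since 13·12 = 156).
4 − 10 → 6 on a 12-hour dial.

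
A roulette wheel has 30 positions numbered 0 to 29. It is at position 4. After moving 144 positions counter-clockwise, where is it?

144 = 4·30 + 24, so 144 mod 30 = 24.
(4 − 24) mod 30 = 10.

10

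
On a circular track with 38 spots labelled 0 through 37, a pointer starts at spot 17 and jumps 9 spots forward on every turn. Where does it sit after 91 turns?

0

91·9 = 819.
819 = 21·38 + 21, so 819 mod 38 = 21.
(17 + 21) mod 38 = 0.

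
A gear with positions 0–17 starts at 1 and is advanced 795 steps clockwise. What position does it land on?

4

795 = 44·18 + 3, so 795 mod 18 = 3.
(1 + 3) mod 18 = 4.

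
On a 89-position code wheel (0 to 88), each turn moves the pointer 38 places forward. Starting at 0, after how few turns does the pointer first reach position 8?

The inverse of 38 mod 89 is 82 (since 38·82 = 3116 ≡ 1).
So x ≡ 82·8 = 656 ≡ 33 (mod 89).
Check: 38·33 = 1254 = 14·89 + 8.

33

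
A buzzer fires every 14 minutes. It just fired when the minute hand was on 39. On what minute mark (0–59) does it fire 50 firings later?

19

50·14 = 700.
700 mod 60 = 40 (since 11·60 = 660).
(39 + 40) mod 60 = 19.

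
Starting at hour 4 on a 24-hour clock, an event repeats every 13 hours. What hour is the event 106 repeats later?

106·13 = 1378.
Dividing 1378 by 24 gives quotient 57 and remainder 10.
(4 + 10) mod 24 = 14.

14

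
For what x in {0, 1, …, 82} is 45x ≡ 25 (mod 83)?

45⁻¹ ≡ 24 (mod 83) because 45·24 = 1080 = 13·83 + 1.
Multiplying both sides by 24: x ≡ 24·25 = 600 ≡ 19 (mod 83).
Check: 45·19 = 855 = 10·83 + 25.

19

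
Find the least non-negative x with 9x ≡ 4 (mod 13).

9⁻¹ ≡ 3 (mod 13) because 9·3 = 27 = 2·13 + 1.
So x ≡ 3·4 = 12 ≡ 12 (mod 13).
Check: 9·12 = 108 = 8·13 + 4.

12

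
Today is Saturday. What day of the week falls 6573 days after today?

Saturday

6573 = 939·7 + 0, so 6573 mod 7 = 0.
Saturday + 0 days → Saturday.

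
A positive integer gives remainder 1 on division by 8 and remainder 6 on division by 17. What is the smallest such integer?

Since 17·1 ≡ 1 (mod 8), take x = 6 + 17·((1−6)·1 mod 8) = 6 + 17·3 = 57.
Check: 57 mod 8 = 1, 57 mod 17 = 6.

57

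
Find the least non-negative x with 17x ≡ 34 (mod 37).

17⁻¹ ≡ 24 (mod 37) because 17·24 = 408 = 11·37 + 1.
Multiplying both sides by 24: x ≡ 24·34 = 816 ≡ 2 (mod 37).
Check: 17·2 = 34 = 0·37 + 34.

2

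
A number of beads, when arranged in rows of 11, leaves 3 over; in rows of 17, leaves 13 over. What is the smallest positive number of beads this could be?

x ≡ 3 (mod 11) gives x ∈ {3, 14, 25, 36, 47}.
The first of these with x mod 17 = 13 is 47.

47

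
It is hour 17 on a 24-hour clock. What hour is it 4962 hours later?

11

Dividing 4962 by 24 gives quotient 206 and remainder 18.
(17 + 18) mod 24 = 11.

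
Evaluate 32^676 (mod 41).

Successive squares of 32 mod 41: 32^1≡32, 32^2≡40, 32^4≡1, 32^8≡1, 32^16≡1, 32^32≡1, 32^64≡1, 32^128≡1, 32^256≡1, 32^512≡1.
676 = 4 + 32 + 128 + 512, so 32^676 ≡ 1·1·1·1 ≡ 1 (mod 41).

1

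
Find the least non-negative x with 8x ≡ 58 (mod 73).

The inverse of 8 mod 73 is 64 (since 8·64 = 512 ≡ 1).
Multiplying both sides by 64: x ≡ 64·58 = 3712 ≡ 62 (mod 73).
Check: 8·62 = 496 = 6·73 + 58.

62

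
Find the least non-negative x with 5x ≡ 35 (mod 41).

5⁻¹ ≡ 33 (mod 41) because 5·33 = 165 = 4·41 + 1.
Multiplying both sides by 33: x ≡ 33·35 = 1155 ≡ 7 (mod 41).
Check: 5·7 = 35 = 0·41 + 35.

7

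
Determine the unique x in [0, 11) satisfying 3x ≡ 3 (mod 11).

The inverse of 3 mod 11 is 4 (since 3·4 = 12 ≡ 1).
So x ≡ 4·3 = 12 ≡ 1 (mod 11).

1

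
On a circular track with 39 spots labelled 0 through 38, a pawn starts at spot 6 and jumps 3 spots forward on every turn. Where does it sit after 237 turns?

237·3 = 711.
Dividing 711 by 39 gives quotient 18 and remainder 9.
(6 + 9) mod 39 = 15.

15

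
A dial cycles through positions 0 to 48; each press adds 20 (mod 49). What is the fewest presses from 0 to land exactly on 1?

27

49 = 2·20 + 9
20 = 2·9 + 2
9 = 4·2 + 1
2 = 2·1 + 0
Back-substituting gives 20·27 ≡ 1 (mod 49).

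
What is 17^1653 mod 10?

Powers of 7 mod 10 repeat with period 4: 7, 9, 3, 1.
1653 mod 4 = 1, so the last digit matches 7^1 = 7.

7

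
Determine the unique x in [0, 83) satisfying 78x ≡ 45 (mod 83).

78⁻¹ ≡ 33 (mod 83) because 78·33 = 2574 = 31·83 + 1.
Multiplying both sides by 33: x ≡ 33·45 = 1485 ≡ 74 (mod 83).
Check: 78·74 = 5772 = 69·83 + 45.

74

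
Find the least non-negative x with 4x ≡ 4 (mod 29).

1

4⁻¹ ≡ 22 (mod 29) because 4·22 = 88 = 3·29 + 1.
So x ≡ 22·4 = 88 ≡ 1 (mod 29).
Check: 4·1 = 4 = 0·29 + 4.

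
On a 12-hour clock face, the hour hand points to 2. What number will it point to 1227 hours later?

5

Dividing 1227 by 12 gives quotient 102 and remainder 3.
2 + 3 → 5 on a 12-hour dial.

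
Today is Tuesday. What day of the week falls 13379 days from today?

13379 mod 7 = 2 (since 1911·7 = 13377).
Tuesday + 2 days → Thursday.

Thursday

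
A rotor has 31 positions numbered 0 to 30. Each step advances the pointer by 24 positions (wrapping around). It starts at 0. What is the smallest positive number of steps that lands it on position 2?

24⁻¹ ≡ 22 (mod 31) because 24·22 = 528 = 17·31 + 1.
Multiplying both sides by 22: x ≡ 22·2 = 44 ≡ 13 (mod 31).

13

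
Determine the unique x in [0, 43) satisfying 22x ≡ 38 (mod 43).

22⁻¹ ≡ 2 (mod 43) because 22·2 = 44 = 1·43 + 1.
So x ≡ 2·38 = 76 ≡ 33 (mod 43).

33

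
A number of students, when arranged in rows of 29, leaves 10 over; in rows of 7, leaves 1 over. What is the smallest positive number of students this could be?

155

x ≡ 1 (mod 7) gives x ∈ {1, 8, 15, 22, 29, 36, 43, 50, …}.
The first of these with x mod 29 = 10 is 155.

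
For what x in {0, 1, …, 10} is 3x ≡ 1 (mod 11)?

The inverse of 3 mod 11 is 4 (since 3·4 = 12 ≡ 1).
Multiplying both sides by 4: x ≡ 4·1 = 4 ≡ 4 (mod 11).

4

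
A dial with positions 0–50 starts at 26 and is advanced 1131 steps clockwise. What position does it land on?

35

Dividing 1131 by 51 gives quotient 22 and remainder 9.
(26 + 9) mod 51 = 35.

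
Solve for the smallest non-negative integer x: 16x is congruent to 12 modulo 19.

16⁻¹ ≡ 6 (mod 19) because 16·6 = 96 = 5·19 + 1.
Multiplying both sides by 6: x ≡ 6·12 = 72 ≡ 15 (mod 19).

15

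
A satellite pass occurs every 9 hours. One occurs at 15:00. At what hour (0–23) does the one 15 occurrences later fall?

6

15·9 = 135.
135 − 5·24 = 15, so 135 ≡ 15 (mod 24).
(15 + 15) mod 24 = 6.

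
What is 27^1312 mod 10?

1

Powers of 7 mod 10 repeat with period 4: 7, 9, 3, 1.
1312 mod 4 = 0, so the last digit matches 7^4 = 1.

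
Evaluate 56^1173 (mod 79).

78

By repeated squaring mod 79: 56^1≡56, 56^2≡55, 56^4≡23, 56^8≡55, 56^16≡23, 56^32≡55, 56^64≡23, 56^128≡55, 56^256≡23, 56^512≡55, 56^1024≡23.
Since 1173 = 1 + 4 + 16 + 128 + 1024 in binary, 56^1173 ≡ 56·23·23·55·23 ≡ 78 (mod 79).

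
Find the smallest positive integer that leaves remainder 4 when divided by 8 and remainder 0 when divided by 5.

20

x ≡ 0 (mod 5) gives x ∈ {0, 5, 10, 15, 20}.
The first of these with x mod 8 = 4 is 20.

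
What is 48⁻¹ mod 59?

16

48·16 = 768 = 13·59 + 1, so 48⁻¹ ≡ 16 (mod 59).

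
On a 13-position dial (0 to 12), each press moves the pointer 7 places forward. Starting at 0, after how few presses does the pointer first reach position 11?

7⁻¹ ≡ 2 (mod 13) because 7·2 = 14 = 1·13 + 1.
Multiplying both sides by 2: x ≡ 2·11 = 22 ≡ 9 (mod 13).

9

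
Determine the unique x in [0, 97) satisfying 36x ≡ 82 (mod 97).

The inverse of 36 mod 97 is 62 (since 36·62 = 2232 ≡ 1).
Multiplying both sides by 62: x ≡ 62·82 = 5084 ≡ 40 (mod 97).
Check: 36·40 = 1440 = 14·97 + 82.

40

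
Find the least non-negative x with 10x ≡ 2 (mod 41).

33

10⁻¹ ≡ 37 (mod 41) because 10·37 = 370 = 9·41 + 1.
So x ≡ 37·2 = 74 ≡ 33 (mod 41).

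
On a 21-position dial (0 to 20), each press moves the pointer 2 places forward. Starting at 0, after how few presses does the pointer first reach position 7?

14

2⁻¹ ≡ 11 (mod 21) because 2·11 = 22 = 1·21 + 1.
Multiplying both sides by 11: x ≡ 11·7 = 77 ≡ 14 (mod 21).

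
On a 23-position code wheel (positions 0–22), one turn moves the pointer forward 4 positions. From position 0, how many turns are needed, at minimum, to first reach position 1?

6

23 = 5·4 + 3
4 = 1·3 + 1
3 = 3·1 + 0
Back-substituting gives 4·6 ≡ 1 (mod 23).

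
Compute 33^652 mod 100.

Successive squares of 33 mod 100: 33^1≡33, 33^2≡89, 33^4≡21, 33^8≡41, 33^16≡81, 33^32≡61, 33^64≡21, 33^128≡41, 33^256≡81, 33^512≡61.
652 = 4 + 8 + 128 + 512, so 33^652 ≡ 21·41·41·61 ≡ 61 (mod 100).

61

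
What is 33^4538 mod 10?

9

Last digits of 3^n: 3, 9, 7, 1 (period 4).
4538 leaves remainder 2 on division by 4, so 33^4538 ends in 9.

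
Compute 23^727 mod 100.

47

By repeated squaring mod 100: 23^1≡23, 23^2≡29, 23^4≡41, 23^8≡81, 23^16≡61, 23^32≡21, 23^64≡41, 23^128≡81, 23^256≡61, 23^512≡21.
Since 727 = 1 + 2 + 4 + 16 + 64 + 128 + 512 in binary, 23^727 ≡ 23·29·41·61·41·81·21 ≡ 47 (mod 100).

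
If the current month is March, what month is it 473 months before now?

October

Dividing 473 by 12 gives quotient 39 and remainder 5.
March − 5 months → October.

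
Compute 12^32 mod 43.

By repeated squaring mod 43: 12^1≡12, 12^2≡15, 12^4≡10, 12^8≡14, 12^16≡24, 12^32≡17.
Since 32 = 32 in binary, 12^32 ≡ 17 ≡ 17 (mod 43).

17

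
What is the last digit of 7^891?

3

Last digits of 7^n: 7, 9, 3, 1 (period 4).
891 leaves remainder 3 on division by 4, so 7^891 ends in 3.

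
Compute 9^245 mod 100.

Successive squares of 9 mod 100: 9^1≡9, 9^2≡81, 9^4≡61, 9^8≡21, 9^16≡41, 9^32≡81, 9^64≡61, 9^128≡21.
245 = 1 + 4 + 16 + 32 + 64 + 128, so 9^245 ≡ 9·61·41·81·61·21 ≡ 49 (mod 100).

49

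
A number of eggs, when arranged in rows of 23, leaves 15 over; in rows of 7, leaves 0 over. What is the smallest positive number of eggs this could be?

84

Since 7·10 ≡ 1 (mod 23), take x = 0 + 7·((15−0)·10 mod 23) = 0 + 7·12 = 84.
Check: 84 mod 23 = 15, 84 mod 7 = 0.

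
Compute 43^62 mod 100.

Successive squares of 43 mod 100: 43^1≡43, 43^2≡49, 43^4≡1, 43^8≡1, 43^16≡1, 43^32≡1.
62 = 2 + 4 + 8 + 16 + 32, so 43^62 ≡ 49·1·1·1·1 ≡ 49 (mod 100).

49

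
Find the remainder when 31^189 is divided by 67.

Square-and-reduce mod 67: 31^1≡31, 31^2≡23, 31^4≡60, 31^8≡49, 31^16≡56, 31^32≡54, 31^64≡35, 31^128≡19.
Since 189 = 1 + 4 + 8 + 16 + 32 + 128 in binary, 31^189 ≡ 31·60·49·56·54·19 ≡ 3 (mod 67).

3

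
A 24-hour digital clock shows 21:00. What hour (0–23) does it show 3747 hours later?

3747 − 156·24 = 3, so 3747 ≡ 3 (mod 24).
(21 + 3) mod 24 = 0.

0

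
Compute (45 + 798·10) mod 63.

798·10 = 7980.
7980 = 126·63 + 42, so 7980 mod 63 = 42.
(45 + 42) mod 63 = 24.

24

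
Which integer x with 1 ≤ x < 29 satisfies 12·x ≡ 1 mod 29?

12·17 = 204 = 7·29 + 1, so 12⁻¹ ≡ 17 (mod 29).

17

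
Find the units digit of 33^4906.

9

Powers of 3 mod 10 repeat with period 4: 3, 9, 7, 1.
4906 leaves remainder 2 on division by 4, so 33^4906 ends in 9.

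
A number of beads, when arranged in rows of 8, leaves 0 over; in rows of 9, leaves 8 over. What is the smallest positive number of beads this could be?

8

x ≡ 0 (mod 8) gives x ∈ {0, 8}.
The first of these with x mod 9 = 8 is 8.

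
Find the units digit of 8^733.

8

Last digits of 8^n: 8, 4, 2, 6 (period 4).
733 leaves remainder 1 on division by 4, so 8^733 ends in 8.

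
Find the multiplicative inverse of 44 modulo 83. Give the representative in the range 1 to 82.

44·17 = 748 = 9·83 + 1, so 44⁻¹ ≡ 17 (mod 83).

17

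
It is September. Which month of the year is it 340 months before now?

Dividing 340 by 12 gives quotient 28 and remainder 4.
September − 4 months → May.

May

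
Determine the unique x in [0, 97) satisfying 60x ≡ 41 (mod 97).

12

The inverse of 60 mod 97 is 76 (since 60·76 = 4560 ≡ 1).
So x ≡ 76·41 = 3116 ≡ 12 (mod 97).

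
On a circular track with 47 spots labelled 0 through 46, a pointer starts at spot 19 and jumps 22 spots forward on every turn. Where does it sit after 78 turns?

43

78·22 = 1716.
1716 = 36·47 + 24, so 1716 mod 47 = 24.
(19 + 24) mod 47 = 43.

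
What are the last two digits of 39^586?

Square-and-reduce mod 100: 39^1≡39, 39^2≡21, 39^4≡41, 39^8≡81, 39^16≡61, 39^32≡21, 39^64≡41, 39^128≡81, 39^256≡61, 39^512≡21.
586 = 2 + 8 + 64 + 512, so 39^586 ≡ 21·81·41·21 ≡ 61 (mod 100).

61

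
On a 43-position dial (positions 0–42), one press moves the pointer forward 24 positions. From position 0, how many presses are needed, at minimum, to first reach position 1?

24·9 = 216 = 5·43 + 1, so 24⁻¹ ≡ 9 (mod 43).

9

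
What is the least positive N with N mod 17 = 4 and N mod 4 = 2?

38

x ≡ 2 (mod 4) gives x ∈ {2, 6, 10, 14, 18, 22, 26, 30, …}.
The first of these with x mod 17 = 4 is 38.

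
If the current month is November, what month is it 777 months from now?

August

777 mod 12 = 9 (since 64·12 = 768).
November + 9 months → August.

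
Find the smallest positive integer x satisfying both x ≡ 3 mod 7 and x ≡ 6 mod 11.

x ≡ 3 (mod 7) gives x ∈ {3, 10, 17}.
The first of these with x mod 11 = 6 is 17.

17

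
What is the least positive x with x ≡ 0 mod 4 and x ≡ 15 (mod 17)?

32

x ≡ 0 (mod 4) gives x ∈ {0, 4, 8, 12, 16, 20, 24, 28, …}.
The first of these with x mod 17 = 15 is 32.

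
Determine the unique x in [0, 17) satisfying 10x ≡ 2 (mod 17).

10⁻¹ ≡ 12 (mod 17) because 10·12 = 120 = 7·17 + 1.
Multiplying both sides by 12: x ≡ 12·2 = 24 ≡ 7 (mod 17).
Check: 10·7 = 70 = 4·17 + 2.

7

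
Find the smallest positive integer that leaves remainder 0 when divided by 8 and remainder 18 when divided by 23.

x ≡ 0 (mod 8) gives x ∈ {0, 8, 16, 24, 32, 40, 48, 56, …}.
The first of these with x mod 23 = 18 is 64.

64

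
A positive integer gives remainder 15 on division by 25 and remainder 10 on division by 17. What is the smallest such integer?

x ≡ 10 (mod 17) gives x ∈ {10, 27, 44, 61, 78, 95, 112, 129, …}.
The first of these with x mod 25 = 15 is 265.

265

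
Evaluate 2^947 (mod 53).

34

Square-and-reduce mod 53: 2^1≡2, 2^2≡4, 2^4≡16, 2^8≡44, 2^16≡28, 2^32≡42, 2^64≡15, 2^128≡13, 2^256≡10, 2^512≡47.
947 = 1 + 2 + 16 + 32 + 128 + 256 + 512, so 2^947 ≡ 2·4·28·42·13·10·47 ≡ 34 (mod 53).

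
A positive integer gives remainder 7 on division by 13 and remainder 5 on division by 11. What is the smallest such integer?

137

x ≡ 5 (mod 11) gives x ∈ {5, 16, 27, 38, 49, 60, 71, 82, …}.
The first of these with x mod 13 = 7 is 137.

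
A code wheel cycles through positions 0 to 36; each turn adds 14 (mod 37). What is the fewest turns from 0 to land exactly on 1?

14·8 = 112 = 3·37 + 1, so 14⁻¹ ≡ 8 (mod 37).

8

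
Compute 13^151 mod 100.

37

By repeated squaring mod 100: 13^1≡13, 13^2≡69, 13^4≡61, 13^8≡21, 13^16≡41, 13^32≡81, 13^64≡61, 13^128≡21.
Since 151 = 1 + 2 + 4 + 16 + 128 in binary, 13^151 ≡ 13·69·61·41·21 ≡ 37 (mod 100).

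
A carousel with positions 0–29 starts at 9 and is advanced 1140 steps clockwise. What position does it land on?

9

1140 = 38·30 + 0, so 1140 mod 30 = 0.
(9 + 0) mod 30 = 9.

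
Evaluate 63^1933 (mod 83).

28

Square-and-reduce mod 83: 63^1≡63, 63^2≡68, 63^4≡59, 63^8≡78, 63^16≡25, 63^32≡44, 63^64≡27, 63^128≡65, 63^256≡75, 63^512≡64, 63^1024≡29.
Since 1933 = 1 + 4 + 8 + 128 + 256 + 512 + 1024 in binary, 63^1933 ≡ 63·59·78·65·75·64·29 ≡ 28 (mod 83).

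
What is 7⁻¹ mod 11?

7·8 = 56 = 5·11 + 1, so 7⁻¹ ≡ 8 (mod 11).

8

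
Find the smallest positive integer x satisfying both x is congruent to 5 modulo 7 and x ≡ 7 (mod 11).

40

Since 11·2 ≡ 1 (mod 7), take x = 7 + 11·((5−7)·2 mod 7) = 7 + 11·3 = 40.
Check: 40 mod 7 = 5, 40 mod 11 = 7.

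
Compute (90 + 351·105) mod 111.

93

351·105 = 36855.
36855 = 332·111 + 3, so 36855 mod 111 = 3.
(90 + 3) mod 111 = 93.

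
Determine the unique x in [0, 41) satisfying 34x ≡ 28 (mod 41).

The inverse of 34 mod 41 is 35 (since 34·35 = 1190 ≡ 1).
So x ≡ 35·28 = 980 ≡ 37 (mod 41).

37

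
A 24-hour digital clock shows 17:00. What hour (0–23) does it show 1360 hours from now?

9

Dividing 1360 by 24 gives quotient 56 and remainder 16.
(17 + 16) mod 24 = 9.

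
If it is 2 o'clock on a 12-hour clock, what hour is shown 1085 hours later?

7

Dividing 1085 by 12 gives quotient 90 and remainder 5.
2 + 5 → 7 on a 12-hour dial.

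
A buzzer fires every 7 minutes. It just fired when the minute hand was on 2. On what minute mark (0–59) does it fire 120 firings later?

120·7 = 840.
840 − 14·60 = 0, so 840 ≡ 0 (mod 60).
(2 + 0) mod 60 = 2.

2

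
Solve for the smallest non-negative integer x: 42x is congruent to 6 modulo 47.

27

42⁻¹ ≡ 28 (mod 47) because 42·28 = 1176 = 25·47 + 1.
Multiplying both sides by 28: x ≡ 28·6 = 168 ≡ 27 (mod 47).
Check: 42·27 = 1134 = 24·47 + 6.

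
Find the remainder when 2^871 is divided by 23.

By repeated squaring mod 23: 2^1≡2, 2^2≡4, 2^4≡16, 2^8≡3, 2^16≡9, 2^32≡12, 2^64≡6, 2^128≡13, 2^256≡8, 2^512≡18.
Since 871 = 1 + 2 + 4 + 32 + 64 + 256 + 512 in binary, 2^871 ≡ 2·4·16·12·6·8·18 ≡ 4 (mod 23).

4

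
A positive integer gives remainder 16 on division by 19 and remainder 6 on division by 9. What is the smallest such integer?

x ≡ 6 (mod 9) gives x ∈ {6, 15, 24, 33, 42, 51, 60, 69, …}.
The first of these with x mod 19 = 16 is 168.

168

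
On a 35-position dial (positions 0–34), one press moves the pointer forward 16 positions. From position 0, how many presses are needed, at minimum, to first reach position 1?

11

16·11 = 176 = 5·35 + 1, so 16⁻¹ ≡ 11 (mod 35).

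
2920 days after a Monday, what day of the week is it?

2920 mod 7 = 1 (since 417·7 = 2919).
Monday + 1 day → Tuesday.

Tuesday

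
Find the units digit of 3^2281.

Last digits of 3^n: 3, 9, 7, 1 (period 4).
2281 leaves remainder 1 on division by 4, so 3^2281 ends in 3.

3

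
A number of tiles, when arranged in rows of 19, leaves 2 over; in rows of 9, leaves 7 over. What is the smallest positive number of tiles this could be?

97

x ≡ 7 (mod 9) gives x ∈ {7, 16, 25, 34, 43, 52, 61, 70, …}.
The first of these with x mod 19 = 2 is 97.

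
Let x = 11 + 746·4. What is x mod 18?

746·4 = 2984.
2984 = 165·18 + 14, so 2984 mod 18 = 14.
(11 + 14) mod 18 = 7.

7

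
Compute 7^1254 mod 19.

1

By repeated squaring mod 19: 7^1≡7, 7^2≡11, 7^4≡7, 7^8≡11, 7^16≡7, 7^32≡11, 7^64≡7, 7^128≡11, 7^256≡7, 7^512≡11, 7^1024≡7.
1254 = 2 + 4 + 32 + 64 + 128 + 1024, so 7^1254 ≡ 11·7·11·7·11·7 ≡ 1 (mod 19).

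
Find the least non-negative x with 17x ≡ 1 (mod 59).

17⁻¹ ≡ 7 (mod 59) because 17·7 = 119 = 2·59 + 1.
So x ≡ 7·1 = 7 ≡ 7 (mod 59).
Check: 17·7 = 119 = 2·59 + 1.

7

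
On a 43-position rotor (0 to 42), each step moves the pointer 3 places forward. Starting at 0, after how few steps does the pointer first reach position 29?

24

The inverse of 3 mod 43 is 29 (since 3·29 = 87 ≡ 1).
So x ≡ 29·29 = 841 ≡ 24 (mod 43).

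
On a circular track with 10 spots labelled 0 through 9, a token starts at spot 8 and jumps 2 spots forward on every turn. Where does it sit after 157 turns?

2

157·2 = 314.
314 − 31·10 = 4, so 314 ≡ 4 (mod 10).
(8 + 4) mod 10 = 2.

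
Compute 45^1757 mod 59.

16

Successive squares of 45 mod 59: 45^1≡45, 45^2≡19, 45^4≡7, 45^8≡49, 45^16≡41, 45^32≡29, 45^64≡15, 45^128≡48, 45^256≡3, 45^512≡9, 45^1024≡22.
Since 1757 = 1 + 4 + 8 + 16 + 64 + 128 + 512 + 1024 in binary, 45^1757 ≡ 45·7·49·41·15·48·9·22 ≡ 16 (mod 59).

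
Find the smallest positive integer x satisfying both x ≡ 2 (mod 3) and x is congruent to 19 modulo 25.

x ≡ 2 (mod 3) gives x ∈ {2, 5, 8, 11, 14, 17, 20, 23, …}.
The first of these with x mod 25 = 19 is 44.

44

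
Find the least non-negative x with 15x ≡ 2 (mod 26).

14

15⁻¹ ≡ 7 (mod 26) because 15·7 = 105 = 4·26 + 1.
Multiplying both sides by 7: x ≡ 7·2 = 14 ≡ 14 (mod 26).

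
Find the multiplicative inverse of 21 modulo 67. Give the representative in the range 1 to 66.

16

67 = 3·21 + 4
21 = 5·4 + 1
4 = 4·1 + 0
Back-substituting gives 21·16 ≡ 1 (mod 67).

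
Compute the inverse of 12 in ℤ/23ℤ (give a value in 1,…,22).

23 = 1·12 + 11
12 = 1·11 + 1
11 = 11·1 + 0
Back-substituting gives 12·2 ≡ 1 (mod 23).

2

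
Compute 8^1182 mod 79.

Square-and-reduce mod 79: 8^1≡8, 8^2≡64, 8^4≡67, 8^8≡65, 8^16≡38, 8^32≡22, 8^64≡10, 8^128≡21, 8^256≡46, 8^512≡62, 8^1024≡52.
Since 1182 = 2 + 4 + 8 + 16 + 128 + 1024 in binary, 8^1182 ≡ 64·67·65·38·21·52 ≡ 10 (mod 79).

10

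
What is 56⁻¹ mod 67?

6

67 = 1·56 + 11
56 = 5·11 + 1
11 = 11·1 + 0
Back-substituting gives 56·6 ≡ 1 (mod 67).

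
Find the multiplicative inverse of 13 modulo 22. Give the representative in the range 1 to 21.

17

22 = 1·13 + 9
13 = 1·9 + 4
9 = 2·4 + 1
4 = 4·1 + 0
Back-substituting gives 13·17 ≡ 1 (mod 22).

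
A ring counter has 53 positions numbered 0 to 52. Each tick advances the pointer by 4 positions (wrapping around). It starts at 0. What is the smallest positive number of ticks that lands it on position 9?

4⁻¹ ≡ 40 (mod 53) because 4·40 = 160 = 3·53 + 1.
So x ≡ 40·9 = 360 ≡ 42 (mod 53).
Check: 4·42 = 168 = 3·53 + 9.

42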